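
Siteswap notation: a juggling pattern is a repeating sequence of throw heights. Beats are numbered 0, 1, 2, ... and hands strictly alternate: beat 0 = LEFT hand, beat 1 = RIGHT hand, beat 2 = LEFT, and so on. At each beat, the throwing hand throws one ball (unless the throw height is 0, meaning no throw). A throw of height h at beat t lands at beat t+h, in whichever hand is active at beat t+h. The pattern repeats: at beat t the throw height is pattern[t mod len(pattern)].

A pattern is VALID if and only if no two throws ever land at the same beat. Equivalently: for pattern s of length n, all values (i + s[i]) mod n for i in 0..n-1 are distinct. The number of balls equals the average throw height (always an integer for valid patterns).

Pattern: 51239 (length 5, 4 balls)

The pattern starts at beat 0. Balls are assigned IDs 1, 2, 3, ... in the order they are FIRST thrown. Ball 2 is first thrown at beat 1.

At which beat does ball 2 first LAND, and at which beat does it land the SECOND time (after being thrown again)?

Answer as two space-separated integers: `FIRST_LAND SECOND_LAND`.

Answer: 2 4

Derivation:
Beat 0 (L): throw ball1 h=5 -> lands@5:R; in-air after throw: [b1@5:R]
Beat 1 (R): throw ball2 h=1 -> lands@2:L; in-air after throw: [b2@2:L b1@5:R]
Beat 2 (L): throw ball2 h=2 -> lands@4:L; in-air after throw: [b2@4:L b1@5:R]
Beat 3 (R): throw ball3 h=3 -> lands@6:L; in-air after throw: [b2@4:L b1@5:R b3@6:L]
Beat 4 (L): throw ball2 h=9 -> lands@13:R; in-air after throw: [b1@5:R b3@6:L b2@13:R]
Ball 2: thrown@1 h=1 -> first land @2; rethrown@2 h=2 -> second land @4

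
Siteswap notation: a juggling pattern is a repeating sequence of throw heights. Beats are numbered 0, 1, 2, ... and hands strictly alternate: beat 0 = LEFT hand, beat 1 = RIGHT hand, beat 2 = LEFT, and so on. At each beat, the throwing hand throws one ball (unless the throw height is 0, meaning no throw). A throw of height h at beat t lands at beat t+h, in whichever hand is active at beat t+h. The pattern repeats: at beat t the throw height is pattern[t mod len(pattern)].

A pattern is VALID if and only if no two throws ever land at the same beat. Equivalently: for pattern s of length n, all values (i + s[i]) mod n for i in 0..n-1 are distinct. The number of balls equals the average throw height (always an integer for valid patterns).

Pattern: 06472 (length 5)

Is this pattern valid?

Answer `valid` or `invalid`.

i=0: (i + s[i]) mod n = (0 + 0) mod 5 = 0
i=1: (i + s[i]) mod n = (1 + 6) mod 5 = 2
i=2: (i + s[i]) mod n = (2 + 4) mod 5 = 1
i=3: (i + s[i]) mod n = (3 + 7) mod 5 = 0
i=4: (i + s[i]) mod n = (4 + 2) mod 5 = 1
Residues: [0, 2, 1, 0, 1], distinct: False

Answer: invalid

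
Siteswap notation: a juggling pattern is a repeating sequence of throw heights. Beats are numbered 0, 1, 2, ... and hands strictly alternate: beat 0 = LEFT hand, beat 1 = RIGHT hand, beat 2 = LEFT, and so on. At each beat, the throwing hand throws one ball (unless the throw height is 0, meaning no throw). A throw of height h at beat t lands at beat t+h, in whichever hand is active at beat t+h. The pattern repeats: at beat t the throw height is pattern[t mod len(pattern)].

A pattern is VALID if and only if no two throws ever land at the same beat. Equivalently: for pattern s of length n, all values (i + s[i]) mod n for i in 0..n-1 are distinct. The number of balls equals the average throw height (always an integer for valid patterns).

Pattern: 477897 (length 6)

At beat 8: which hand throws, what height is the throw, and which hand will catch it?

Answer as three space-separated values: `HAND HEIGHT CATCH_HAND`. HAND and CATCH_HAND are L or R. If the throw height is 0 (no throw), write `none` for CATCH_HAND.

Beat 8: 8 mod 2 = 0, so hand = L
Throw height = pattern[8 mod 6] = pattern[2] = 7
Lands at beat 8+7=15, 15 mod 2 = 1, so catch hand = R

Answer: L 7 R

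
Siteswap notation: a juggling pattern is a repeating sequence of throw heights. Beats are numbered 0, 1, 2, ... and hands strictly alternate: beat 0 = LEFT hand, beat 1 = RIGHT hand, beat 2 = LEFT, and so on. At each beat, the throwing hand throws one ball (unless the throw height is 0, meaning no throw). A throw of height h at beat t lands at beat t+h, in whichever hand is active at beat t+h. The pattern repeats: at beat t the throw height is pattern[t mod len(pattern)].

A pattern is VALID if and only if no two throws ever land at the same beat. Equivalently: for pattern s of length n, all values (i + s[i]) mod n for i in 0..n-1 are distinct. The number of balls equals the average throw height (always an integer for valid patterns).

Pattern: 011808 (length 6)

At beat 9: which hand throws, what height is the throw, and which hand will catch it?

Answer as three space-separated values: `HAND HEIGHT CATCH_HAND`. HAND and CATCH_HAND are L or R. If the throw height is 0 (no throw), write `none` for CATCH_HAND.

Beat 9: 9 mod 2 = 1, so hand = R
Throw height = pattern[9 mod 6] = pattern[3] = 8
Lands at beat 9+8=17, 17 mod 2 = 1, so catch hand = R

Answer: R 8 R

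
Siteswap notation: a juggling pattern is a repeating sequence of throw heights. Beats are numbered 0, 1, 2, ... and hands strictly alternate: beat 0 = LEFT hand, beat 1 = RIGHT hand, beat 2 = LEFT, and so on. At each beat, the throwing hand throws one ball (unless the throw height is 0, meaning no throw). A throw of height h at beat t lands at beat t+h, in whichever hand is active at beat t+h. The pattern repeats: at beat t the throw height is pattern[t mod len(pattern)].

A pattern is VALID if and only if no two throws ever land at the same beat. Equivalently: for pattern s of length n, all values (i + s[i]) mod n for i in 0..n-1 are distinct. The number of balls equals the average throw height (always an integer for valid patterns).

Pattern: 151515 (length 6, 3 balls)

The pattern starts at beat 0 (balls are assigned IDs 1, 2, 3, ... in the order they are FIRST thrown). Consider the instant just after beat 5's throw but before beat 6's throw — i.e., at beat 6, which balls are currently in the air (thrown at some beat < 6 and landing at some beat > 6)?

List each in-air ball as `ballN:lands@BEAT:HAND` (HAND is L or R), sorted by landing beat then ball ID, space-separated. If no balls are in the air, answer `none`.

Answer: ball2:lands@8:L ball3:lands@10:L

Derivation:
Beat 0 (L): throw ball1 h=1 -> lands@1:R; in-air after throw: [b1@1:R]
Beat 1 (R): throw ball1 h=5 -> lands@6:L; in-air after throw: [b1@6:L]
Beat 2 (L): throw ball2 h=1 -> lands@3:R; in-air after throw: [b2@3:R b1@6:L]
Beat 3 (R): throw ball2 h=5 -> lands@8:L; in-air after throw: [b1@6:L b2@8:L]
Beat 4 (L): throw ball3 h=1 -> lands@5:R; in-air after throw: [b3@5:R b1@6:L b2@8:L]
Beat 5 (R): throw ball3 h=5 -> lands@10:L; in-air after throw: [b1@6:L b2@8:L b3@10:L]
Beat 6 (L): throw ball1 h=1 -> lands@7:R; in-air after throw: [b1@7:R b2@8:L b3@10:L]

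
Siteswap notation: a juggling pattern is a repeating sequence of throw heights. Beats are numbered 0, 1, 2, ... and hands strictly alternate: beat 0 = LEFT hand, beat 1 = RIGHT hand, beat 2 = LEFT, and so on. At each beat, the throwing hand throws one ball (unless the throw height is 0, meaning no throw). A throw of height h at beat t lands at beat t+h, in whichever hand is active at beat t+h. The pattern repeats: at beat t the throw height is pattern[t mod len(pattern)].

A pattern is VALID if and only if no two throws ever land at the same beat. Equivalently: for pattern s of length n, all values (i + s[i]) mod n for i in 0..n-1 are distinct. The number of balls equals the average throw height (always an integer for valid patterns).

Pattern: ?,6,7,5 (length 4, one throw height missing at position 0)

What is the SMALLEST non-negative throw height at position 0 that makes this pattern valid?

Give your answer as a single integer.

Answer: 2

Derivation:
i=0: s[i]=? (unknown)
i=1: (1 + 6) mod 4 = 3
i=2: (2 + 7) mod 4 = 1
i=3: (3 + 5) mod 4 = 0
Known residues: [0, 1, 3]; need a permutation of 0..3, so missing residue r = 2
Need (0 + s) mod 4 = 2; smallest s = (2 - 0) mod 4 = 2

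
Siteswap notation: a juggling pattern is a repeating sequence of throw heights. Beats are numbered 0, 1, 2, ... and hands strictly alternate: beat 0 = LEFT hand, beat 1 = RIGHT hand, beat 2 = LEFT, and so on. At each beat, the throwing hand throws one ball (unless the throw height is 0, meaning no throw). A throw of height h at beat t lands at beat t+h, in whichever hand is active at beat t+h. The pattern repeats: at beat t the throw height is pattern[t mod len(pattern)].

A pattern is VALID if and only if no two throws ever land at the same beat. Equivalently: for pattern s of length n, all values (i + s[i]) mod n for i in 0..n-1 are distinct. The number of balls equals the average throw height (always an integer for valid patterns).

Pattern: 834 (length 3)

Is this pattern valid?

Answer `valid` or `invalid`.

Answer: valid

Derivation:
i=0: (i + s[i]) mod n = (0 + 8) mod 3 = 2
i=1: (i + s[i]) mod n = (1 + 3) mod 3 = 1
i=2: (i + s[i]) mod n = (2 + 4) mod 3 = 0
Residues: [2, 1, 0], distinct: True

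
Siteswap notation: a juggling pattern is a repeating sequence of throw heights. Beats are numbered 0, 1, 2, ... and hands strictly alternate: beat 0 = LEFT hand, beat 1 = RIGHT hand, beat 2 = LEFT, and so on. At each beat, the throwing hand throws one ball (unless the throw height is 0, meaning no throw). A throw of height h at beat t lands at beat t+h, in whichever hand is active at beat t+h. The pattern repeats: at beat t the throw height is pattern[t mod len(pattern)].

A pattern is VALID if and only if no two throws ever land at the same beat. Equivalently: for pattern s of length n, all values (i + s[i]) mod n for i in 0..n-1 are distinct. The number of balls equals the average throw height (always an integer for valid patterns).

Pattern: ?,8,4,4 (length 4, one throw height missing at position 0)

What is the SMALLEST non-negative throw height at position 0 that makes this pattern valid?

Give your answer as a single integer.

i=0: s[i]=? (unknown)
i=1: (1 + 8) mod 4 = 1
i=2: (2 + 4) mod 4 = 2
i=3: (3 + 4) mod 4 = 3
Known residues: [1, 2, 3]; need a permutation of 0..3, so missing residue r = 0
Need (0 + s) mod 4 = 0; smallest s = (0 - 0) mod 4 = 0

Answer: 0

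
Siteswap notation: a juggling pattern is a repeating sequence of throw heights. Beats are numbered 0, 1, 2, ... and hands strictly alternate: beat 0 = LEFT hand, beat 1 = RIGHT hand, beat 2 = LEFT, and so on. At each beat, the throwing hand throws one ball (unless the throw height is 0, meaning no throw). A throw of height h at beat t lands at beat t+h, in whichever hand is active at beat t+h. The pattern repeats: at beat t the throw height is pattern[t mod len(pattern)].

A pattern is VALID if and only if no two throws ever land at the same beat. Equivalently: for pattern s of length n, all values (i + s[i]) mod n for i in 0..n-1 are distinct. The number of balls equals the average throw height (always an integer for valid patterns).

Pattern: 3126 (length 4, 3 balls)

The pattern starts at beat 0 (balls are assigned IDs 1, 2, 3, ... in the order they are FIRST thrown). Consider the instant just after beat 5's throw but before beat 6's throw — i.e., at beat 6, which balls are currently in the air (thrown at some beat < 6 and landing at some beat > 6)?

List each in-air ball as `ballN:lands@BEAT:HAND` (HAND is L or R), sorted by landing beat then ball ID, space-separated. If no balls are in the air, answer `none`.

Beat 0 (L): throw ball1 h=3 -> lands@3:R; in-air after throw: [b1@3:R]
Beat 1 (R): throw ball2 h=1 -> lands@2:L; in-air after throw: [b2@2:L b1@3:R]
Beat 2 (L): throw ball2 h=2 -> lands@4:L; in-air after throw: [b1@3:R b2@4:L]
Beat 3 (R): throw ball1 h=6 -> lands@9:R; in-air after throw: [b2@4:L b1@9:R]
Beat 4 (L): throw ball2 h=3 -> lands@7:R; in-air after throw: [b2@7:R b1@9:R]
Beat 5 (R): throw ball3 h=1 -> lands@6:L; in-air after throw: [b3@6:L b2@7:R b1@9:R]
Beat 6 (L): throw ball3 h=2 -> lands@8:L; in-air after throw: [b2@7:R b3@8:L b1@9:R]

Answer: ball2:lands@7:R ball1:lands@9:R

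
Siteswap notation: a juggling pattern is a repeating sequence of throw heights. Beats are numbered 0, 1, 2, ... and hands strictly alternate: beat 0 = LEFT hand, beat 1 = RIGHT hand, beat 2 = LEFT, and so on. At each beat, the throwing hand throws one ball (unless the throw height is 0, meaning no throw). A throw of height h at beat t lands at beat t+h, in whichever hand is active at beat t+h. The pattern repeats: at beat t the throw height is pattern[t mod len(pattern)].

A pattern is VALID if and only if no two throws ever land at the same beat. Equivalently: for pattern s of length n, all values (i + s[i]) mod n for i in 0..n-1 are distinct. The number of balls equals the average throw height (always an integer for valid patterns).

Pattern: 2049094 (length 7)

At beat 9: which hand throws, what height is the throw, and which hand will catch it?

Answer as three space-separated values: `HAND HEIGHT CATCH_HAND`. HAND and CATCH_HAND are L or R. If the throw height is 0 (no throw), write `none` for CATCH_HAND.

Answer: R 4 R

Derivation:
Beat 9: 9 mod 2 = 1, so hand = R
Throw height = pattern[9 mod 7] = pattern[2] = 4
Lands at beat 9+4=13, 13 mod 2 = 1, so catch hand = R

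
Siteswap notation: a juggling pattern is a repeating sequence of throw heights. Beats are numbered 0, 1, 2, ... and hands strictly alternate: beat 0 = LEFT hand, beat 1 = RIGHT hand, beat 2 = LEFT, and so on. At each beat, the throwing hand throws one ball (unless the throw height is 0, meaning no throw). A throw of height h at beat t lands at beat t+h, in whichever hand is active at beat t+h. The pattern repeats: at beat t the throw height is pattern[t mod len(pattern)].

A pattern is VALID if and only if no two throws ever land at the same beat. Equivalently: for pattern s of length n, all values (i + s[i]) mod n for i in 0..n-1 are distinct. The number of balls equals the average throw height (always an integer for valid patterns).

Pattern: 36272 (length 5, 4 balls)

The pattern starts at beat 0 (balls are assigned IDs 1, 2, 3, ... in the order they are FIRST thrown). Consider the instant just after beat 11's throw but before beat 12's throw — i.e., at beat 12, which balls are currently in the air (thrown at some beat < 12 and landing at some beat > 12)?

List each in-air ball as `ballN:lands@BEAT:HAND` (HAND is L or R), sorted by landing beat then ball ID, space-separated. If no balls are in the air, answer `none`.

Answer: ball1:lands@13:R ball4:lands@15:R ball2:lands@17:R

Derivation:
Beat 0 (L): throw ball1 h=3 -> lands@3:R; in-air after throw: [b1@3:R]
Beat 1 (R): throw ball2 h=6 -> lands@7:R; in-air after throw: [b1@3:R b2@7:R]
Beat 2 (L): throw ball3 h=2 -> lands@4:L; in-air after throw: [b1@3:R b3@4:L b2@7:R]
Beat 3 (R): throw ball1 h=7 -> lands@10:L; in-air after throw: [b3@4:L b2@7:R b1@10:L]
Beat 4 (L): throw ball3 h=2 -> lands@6:L; in-air after throw: [b3@6:L b2@7:R b1@10:L]
Beat 5 (R): throw ball4 h=3 -> lands@8:L; in-air after throw: [b3@6:L b2@7:R b4@8:L b1@10:L]
Beat 6 (L): throw ball3 h=6 -> lands@12:L; in-air after throw: [b2@7:R b4@8:L b1@10:L b3@12:L]
Beat 7 (R): throw ball2 h=2 -> lands@9:R; in-air after throw: [b4@8:L b2@9:R b1@10:L b3@12:L]
Beat 8 (L): throw ball4 h=7 -> lands@15:R; in-air after throw: [b2@9:R b1@10:L b3@12:L b4@15:R]
Beat 9 (R): throw ball2 h=2 -> lands@11:R; in-air after throw: [b1@10:L b2@11:R b3@12:L b4@15:R]
Beat 10 (L): throw ball1 h=3 -> lands@13:R; in-air after throw: [b2@11:R b3@12:L b1@13:R b4@15:R]
Beat 11 (R): throw ball2 h=6 -> lands@17:R; in-air after throw: [b3@12:L b1@13:R b4@15:R b2@17:R]
Beat 12 (L): throw ball3 h=2 -> lands@14:L; in-air after throw: [b1@13:R b3@14:L b4@15:R b2@17:R]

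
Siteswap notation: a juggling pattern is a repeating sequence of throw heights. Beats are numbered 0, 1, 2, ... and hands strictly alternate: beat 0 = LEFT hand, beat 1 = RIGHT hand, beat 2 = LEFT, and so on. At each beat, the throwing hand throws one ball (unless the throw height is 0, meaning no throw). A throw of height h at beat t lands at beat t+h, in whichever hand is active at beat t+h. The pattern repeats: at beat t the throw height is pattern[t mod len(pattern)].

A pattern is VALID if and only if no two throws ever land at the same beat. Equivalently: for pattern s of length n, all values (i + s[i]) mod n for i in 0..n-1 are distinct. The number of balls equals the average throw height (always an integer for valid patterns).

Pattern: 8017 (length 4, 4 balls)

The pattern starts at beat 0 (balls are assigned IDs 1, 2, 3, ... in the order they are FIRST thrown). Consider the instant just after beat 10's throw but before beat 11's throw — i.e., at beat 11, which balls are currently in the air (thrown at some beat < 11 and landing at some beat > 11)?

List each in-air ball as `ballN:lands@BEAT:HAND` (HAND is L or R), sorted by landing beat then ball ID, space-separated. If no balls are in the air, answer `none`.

Answer: ball3:lands@12:L ball4:lands@14:L ball1:lands@16:L

Derivation:
Beat 0 (L): throw ball1 h=8 -> lands@8:L; in-air after throw: [b1@8:L]
Beat 2 (L): throw ball2 h=1 -> lands@3:R; in-air after throw: [b2@3:R b1@8:L]
Beat 3 (R): throw ball2 h=7 -> lands@10:L; in-air after throw: [b1@8:L b2@10:L]
Beat 4 (L): throw ball3 h=8 -> lands@12:L; in-air after throw: [b1@8:L b2@10:L b3@12:L]
Beat 6 (L): throw ball4 h=1 -> lands@7:R; in-air after throw: [b4@7:R b1@8:L b2@10:L b3@12:L]
Beat 7 (R): throw ball4 h=7 -> lands@14:L; in-air after throw: [b1@8:L b2@10:L b3@12:L b4@14:L]
Beat 8 (L): throw ball1 h=8 -> lands@16:L; in-air after throw: [b2@10:L b3@12:L b4@14:L b1@16:L]
Beat 10 (L): throw ball2 h=1 -> lands@11:R; in-air after throw: [b2@11:R b3@12:L b4@14:L b1@16:L]
Beat 11 (R): throw ball2 h=7 -> lands@18:L; in-air after throw: [b3@12:L b4@14:L b1@16:L b2@18:L]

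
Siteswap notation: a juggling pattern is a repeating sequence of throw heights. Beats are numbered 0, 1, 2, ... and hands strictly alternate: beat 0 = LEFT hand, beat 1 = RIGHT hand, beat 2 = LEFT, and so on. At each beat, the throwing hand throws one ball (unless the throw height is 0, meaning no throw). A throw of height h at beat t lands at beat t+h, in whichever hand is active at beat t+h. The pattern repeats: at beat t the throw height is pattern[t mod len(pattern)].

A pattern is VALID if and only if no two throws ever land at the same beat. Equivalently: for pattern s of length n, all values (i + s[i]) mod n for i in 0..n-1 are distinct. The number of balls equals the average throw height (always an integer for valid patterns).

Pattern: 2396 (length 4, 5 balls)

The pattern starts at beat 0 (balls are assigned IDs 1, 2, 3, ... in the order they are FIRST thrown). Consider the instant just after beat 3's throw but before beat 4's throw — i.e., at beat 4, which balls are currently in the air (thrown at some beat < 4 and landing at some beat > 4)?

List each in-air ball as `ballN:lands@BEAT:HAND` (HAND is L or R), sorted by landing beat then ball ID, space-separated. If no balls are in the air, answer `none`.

Beat 0 (L): throw ball1 h=2 -> lands@2:L; in-air after throw: [b1@2:L]
Beat 1 (R): throw ball2 h=3 -> lands@4:L; in-air after throw: [b1@2:L b2@4:L]
Beat 2 (L): throw ball1 h=9 -> lands@11:R; in-air after throw: [b2@4:L b1@11:R]
Beat 3 (R): throw ball3 h=6 -> lands@9:R; in-air after throw: [b2@4:L b3@9:R b1@11:R]
Beat 4 (L): throw ball2 h=2 -> lands@6:L; in-air after throw: [b2@6:L b3@9:R b1@11:R]

Answer: ball3:lands@9:R ball1:lands@11:R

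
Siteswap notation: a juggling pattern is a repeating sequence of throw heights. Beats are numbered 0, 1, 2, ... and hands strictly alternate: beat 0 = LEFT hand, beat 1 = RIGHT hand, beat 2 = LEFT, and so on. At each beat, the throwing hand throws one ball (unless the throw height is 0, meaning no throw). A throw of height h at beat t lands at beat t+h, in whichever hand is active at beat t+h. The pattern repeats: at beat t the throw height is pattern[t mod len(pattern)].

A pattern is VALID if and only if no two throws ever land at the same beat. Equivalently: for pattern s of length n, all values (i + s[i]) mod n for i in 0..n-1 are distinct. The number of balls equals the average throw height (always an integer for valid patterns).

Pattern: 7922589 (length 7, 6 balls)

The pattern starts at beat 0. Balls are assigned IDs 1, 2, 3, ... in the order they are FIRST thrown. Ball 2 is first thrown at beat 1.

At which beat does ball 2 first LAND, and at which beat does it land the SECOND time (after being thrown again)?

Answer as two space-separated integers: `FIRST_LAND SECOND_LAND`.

Beat 0 (L): throw ball1 h=7 -> lands@7:R; in-air after throw: [b1@7:R]
Beat 1 (R): throw ball2 h=9 -> lands@10:L; in-air after throw: [b1@7:R b2@10:L]
Beat 2 (L): throw ball3 h=2 -> lands@4:L; in-air after throw: [b3@4:L b1@7:R b2@10:L]
Beat 3 (R): throw ball4 h=2 -> lands@5:R; in-air after throw: [b3@4:L b4@5:R b1@7:R b2@10:L]
Beat 4 (L): throw ball3 h=5 -> lands@9:R; in-air after throw: [b4@5:R b1@7:R b3@9:R b2@10:L]
Beat 5 (R): throw ball4 h=8 -> lands@13:R; in-air after throw: [b1@7:R b3@9:R b2@10:L b4@13:R]
Beat 6 (L): throw ball5 h=9 -> lands@15:R; in-air after throw: [b1@7:R b3@9:R b2@10:L b4@13:R b5@15:R]
Beat 7 (R): throw ball1 h=7 -> lands@14:L; in-air after throw: [b3@9:R b2@10:L b4@13:R b1@14:L b5@15:R]
Beat 8 (L): throw ball6 h=9 -> lands@17:R; in-air after throw: [b3@9:R b2@10:L b4@13:R b1@14:L b5@15:R b6@17:R]
Beat 9 (R): throw ball3 h=2 -> lands@11:R; in-air after throw: [b2@10:L b3@11:R b4@13:R b1@14:L b5@15:R b6@17:R]
Beat 10 (L): throw ball2 h=2 -> lands@12:L; in-air after throw: [b3@11:R b2@12:L b4@13:R b1@14:L b5@15:R b6@17:R]
Beat 11 (R): throw ball3 h=5 -> lands@16:L; in-air after throw: [b2@12:L b4@13:R b1@14:L b5@15:R b3@16:L b6@17:R]
Beat 12 (L): throw ball2 h=8 -> lands@20:L; in-air after throw: [b4@13:R b1@14:L b5@15:R b3@16:L b6@17:R b2@20:L]
Ball 2: thrown@1 h=9 -> first land @10; rethrown@10 h=2 -> second land @12

Answer: 10 12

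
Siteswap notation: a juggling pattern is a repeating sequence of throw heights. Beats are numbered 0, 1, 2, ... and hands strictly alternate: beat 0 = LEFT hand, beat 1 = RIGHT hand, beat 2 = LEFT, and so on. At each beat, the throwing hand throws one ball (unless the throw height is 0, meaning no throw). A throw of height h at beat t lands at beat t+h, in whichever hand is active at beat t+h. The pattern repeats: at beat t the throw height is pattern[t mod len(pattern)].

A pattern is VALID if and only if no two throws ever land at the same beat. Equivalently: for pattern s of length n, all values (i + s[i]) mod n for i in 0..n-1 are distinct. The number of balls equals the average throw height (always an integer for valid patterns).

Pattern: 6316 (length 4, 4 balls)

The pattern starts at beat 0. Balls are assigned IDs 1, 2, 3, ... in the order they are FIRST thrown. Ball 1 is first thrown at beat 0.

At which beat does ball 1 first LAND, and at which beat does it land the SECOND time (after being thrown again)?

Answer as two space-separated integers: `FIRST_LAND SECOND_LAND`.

Answer: 6 7

Derivation:
Beat 0 (L): throw ball1 h=6 -> lands@6:L; in-air after throw: [b1@6:L]
Beat 1 (R): throw ball2 h=3 -> lands@4:L; in-air after throw: [b2@4:L b1@6:L]
Beat 2 (L): throw ball3 h=1 -> lands@3:R; in-air after throw: [b3@3:R b2@4:L b1@6:L]
Beat 3 (R): throw ball3 h=6 -> lands@9:R; in-air after throw: [b2@4:L b1@6:L b3@9:R]
Beat 4 (L): throw ball2 h=6 -> lands@10:L; in-air after throw: [b1@6:L b3@9:R b2@10:L]
Beat 5 (R): throw ball4 h=3 -> lands@8:L; in-air after throw: [b1@6:L b4@8:L b3@9:R b2@10:L]
Beat 6 (L): throw ball1 h=1 -> lands@7:R; in-air after throw: [b1@7:R b4@8:L b3@9:R b2@10:L]
Beat 7 (R): throw ball1 h=6 -> lands@13:R; in-air after throw: [b4@8:L b3@9:R b2@10:L b1@13:R]
Ball 1: thrown@0 h=6 -> first land @6; rethrown@6 h=1 -> second land @7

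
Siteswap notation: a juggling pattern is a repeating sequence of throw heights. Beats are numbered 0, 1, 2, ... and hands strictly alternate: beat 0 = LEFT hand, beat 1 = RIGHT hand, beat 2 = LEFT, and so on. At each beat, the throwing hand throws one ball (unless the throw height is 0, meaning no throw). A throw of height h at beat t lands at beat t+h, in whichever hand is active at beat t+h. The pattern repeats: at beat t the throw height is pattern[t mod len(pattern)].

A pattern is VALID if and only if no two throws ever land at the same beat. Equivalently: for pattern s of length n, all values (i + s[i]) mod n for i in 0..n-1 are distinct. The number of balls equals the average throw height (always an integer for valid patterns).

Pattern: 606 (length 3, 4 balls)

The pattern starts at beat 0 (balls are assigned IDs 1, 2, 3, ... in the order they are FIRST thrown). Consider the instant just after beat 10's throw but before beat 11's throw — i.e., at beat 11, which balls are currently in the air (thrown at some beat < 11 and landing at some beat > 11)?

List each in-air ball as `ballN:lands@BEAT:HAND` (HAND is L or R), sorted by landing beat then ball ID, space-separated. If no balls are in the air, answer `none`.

Beat 0 (L): throw ball1 h=6 -> lands@6:L; in-air after throw: [b1@6:L]
Beat 2 (L): throw ball2 h=6 -> lands@8:L; in-air after throw: [b1@6:L b2@8:L]
Beat 3 (R): throw ball3 h=6 -> lands@9:R; in-air after throw: [b1@6:L b2@8:L b3@9:R]
Beat 5 (R): throw ball4 h=6 -> lands@11:R; in-air after throw: [b1@6:L b2@8:L b3@9:R b4@11:R]
Beat 6 (L): throw ball1 h=6 -> lands@12:L; in-air after throw: [b2@8:L b3@9:R b4@11:R b1@12:L]
Beat 8 (L): throw ball2 h=6 -> lands@14:L; in-air after throw: [b3@9:R b4@11:R b1@12:L b2@14:L]
Beat 9 (R): throw ball3 h=6 -> lands@15:R; in-air after throw: [b4@11:R b1@12:L b2@14:L b3@15:R]
Beat 11 (R): throw ball4 h=6 -> lands@17:R; in-air after throw: [b1@12:L b2@14:L b3@15:R b4@17:R]

Answer: ball1:lands@12:L ball2:lands@14:L ball3:lands@15:R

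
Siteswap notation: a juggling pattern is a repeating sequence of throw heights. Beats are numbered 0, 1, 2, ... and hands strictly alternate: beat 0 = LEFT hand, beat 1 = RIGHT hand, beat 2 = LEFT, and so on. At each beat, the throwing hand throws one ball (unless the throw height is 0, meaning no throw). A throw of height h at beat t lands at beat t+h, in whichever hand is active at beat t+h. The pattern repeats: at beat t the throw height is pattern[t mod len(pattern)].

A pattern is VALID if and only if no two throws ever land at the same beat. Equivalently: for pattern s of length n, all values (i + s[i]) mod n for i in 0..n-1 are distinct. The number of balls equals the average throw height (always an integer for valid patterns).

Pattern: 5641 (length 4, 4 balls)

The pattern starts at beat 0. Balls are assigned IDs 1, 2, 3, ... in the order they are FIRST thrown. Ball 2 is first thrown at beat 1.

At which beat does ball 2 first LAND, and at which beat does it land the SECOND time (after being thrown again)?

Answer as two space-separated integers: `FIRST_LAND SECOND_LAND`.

Beat 0 (L): throw ball1 h=5 -> lands@5:R; in-air after throw: [b1@5:R]
Beat 1 (R): throw ball2 h=6 -> lands@7:R; in-air after throw: [b1@5:R b2@7:R]
Beat 2 (L): throw ball3 h=4 -> lands@6:L; in-air after throw: [b1@5:R b3@6:L b2@7:R]
Beat 3 (R): throw ball4 h=1 -> lands@4:L; in-air after throw: [b4@4:L b1@5:R b3@6:L b2@7:R]
Beat 4 (L): throw ball4 h=5 -> lands@9:R; in-air after throw: [b1@5:R b3@6:L b2@7:R b4@9:R]
Beat 5 (R): throw ball1 h=6 -> lands@11:R; in-air after throw: [b3@6:L b2@7:R b4@9:R b1@11:R]
Beat 6 (L): throw ball3 h=4 -> lands@10:L; in-air after throw: [b2@7:R b4@9:R b3@10:L b1@11:R]
Beat 7 (R): throw ball2 h=1 -> lands@8:L; in-air after throw: [b2@8:L b4@9:R b3@10:L b1@11:R]
Beat 8 (L): throw ball2 h=5 -> lands@13:R; in-air after throw: [b4@9:R b3@10:L b1@11:R b2@13:R]
Ball 2: thrown@1 h=6 -> first land @7; rethrown@7 h=1 -> second land @8

Answer: 7 8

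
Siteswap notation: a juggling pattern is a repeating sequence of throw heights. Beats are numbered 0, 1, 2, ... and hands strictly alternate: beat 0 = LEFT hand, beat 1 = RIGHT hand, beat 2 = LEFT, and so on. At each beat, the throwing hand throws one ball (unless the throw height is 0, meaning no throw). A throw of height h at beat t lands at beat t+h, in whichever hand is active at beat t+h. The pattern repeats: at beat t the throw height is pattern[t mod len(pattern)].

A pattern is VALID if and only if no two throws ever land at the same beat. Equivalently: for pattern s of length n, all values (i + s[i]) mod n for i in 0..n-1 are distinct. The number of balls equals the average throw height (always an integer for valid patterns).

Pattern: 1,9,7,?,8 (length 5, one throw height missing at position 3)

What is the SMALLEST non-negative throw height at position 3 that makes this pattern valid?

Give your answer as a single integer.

i=0: (0 + 1) mod 5 = 1
i=1: (1 + 9) mod 5 = 0
i=2: (2 + 7) mod 5 = 4
i=3: s[i]=? (unknown)
i=4: (4 + 8) mod 5 = 2
Known residues: [0, 1, 2, 4]; need a permutation of 0..4, so missing residue r = 3
Need (3 + s) mod 5 = 3; smallest s = (3 - 3) mod 5 = 0

Answer: 0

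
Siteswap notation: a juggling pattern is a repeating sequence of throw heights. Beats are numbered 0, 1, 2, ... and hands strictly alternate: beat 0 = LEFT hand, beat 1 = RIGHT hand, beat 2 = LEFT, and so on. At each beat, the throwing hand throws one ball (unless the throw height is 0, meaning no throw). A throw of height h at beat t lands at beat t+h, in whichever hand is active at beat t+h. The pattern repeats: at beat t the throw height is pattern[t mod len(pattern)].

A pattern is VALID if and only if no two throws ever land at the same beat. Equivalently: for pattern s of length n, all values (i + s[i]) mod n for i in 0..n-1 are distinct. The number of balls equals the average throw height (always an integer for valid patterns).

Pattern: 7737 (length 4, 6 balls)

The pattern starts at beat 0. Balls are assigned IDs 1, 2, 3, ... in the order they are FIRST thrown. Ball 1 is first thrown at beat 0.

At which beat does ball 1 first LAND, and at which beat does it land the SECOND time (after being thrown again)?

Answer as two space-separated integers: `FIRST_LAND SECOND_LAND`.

Answer: 7 14

Derivation:
Beat 0 (L): throw ball1 h=7 -> lands@7:R; in-air after throw: [b1@7:R]
Beat 1 (R): throw ball2 h=7 -> lands@8:L; in-air after throw: [b1@7:R b2@8:L]
Beat 2 (L): throw ball3 h=3 -> lands@5:R; in-air after throw: [b3@5:R b1@7:R b2@8:L]
Beat 3 (R): throw ball4 h=7 -> lands@10:L; in-air after throw: [b3@5:R b1@7:R b2@8:L b4@10:L]
Beat 4 (L): throw ball5 h=7 -> lands@11:R; in-air after throw: [b3@5:R b1@7:R b2@8:L b4@10:L b5@11:R]
Beat 5 (R): throw ball3 h=7 -> lands@12:L; in-air after throw: [b1@7:R b2@8:L b4@10:L b5@11:R b3@12:L]
Beat 6 (L): throw ball6 h=3 -> lands@9:R; in-air after throw: [b1@7:R b2@8:L b6@9:R b4@10:L b5@11:R b3@12:L]
Beat 7 (R): throw ball1 h=7 -> lands@14:L; in-air after throw: [b2@8:L b6@9:R b4@10:L b5@11:R b3@12:L b1@14:L]
Beat 8 (L): throw ball2 h=7 -> lands@15:R; in-air after throw: [b6@9:R b4@10:L b5@11:R b3@12:L b1@14:L b2@15:R]
Beat 9 (R): throw ball6 h=7 -> lands@16:L; in-air after throw: [b4@10:L b5@11:R b3@12:L b1@14:L b2@15:R b6@16:L]
Beat 10 (L): throw ball4 h=3 -> lands@13:R; in-air after throw: [b5@11:R b3@12:L b4@13:R b1@14:L b2@15:R b6@16:L]
Beat 11 (R): throw ball5 h=7 -> lands@18:L; in-air after throw: [b3@12:L b4@13:R b1@14:L b2@15:R b6@16:L b5@18:L]
Beat 12 (L): throw ball3 h=7 -> lands@19:R; in-air after throw: [b4@13:R b1@14:L b2@15:R b6@16:L b5@18:L b3@19:R]
Beat 13 (R): throw ball4 h=7 -> lands@20:L; in-air after throw: [b1@14:L b2@15:R b6@16:L b5@18:L b3@19:R b4@20:L]
Ball 1: thrown@0 h=7 -> first land @7; rethrown@7 h=7 -> second land @14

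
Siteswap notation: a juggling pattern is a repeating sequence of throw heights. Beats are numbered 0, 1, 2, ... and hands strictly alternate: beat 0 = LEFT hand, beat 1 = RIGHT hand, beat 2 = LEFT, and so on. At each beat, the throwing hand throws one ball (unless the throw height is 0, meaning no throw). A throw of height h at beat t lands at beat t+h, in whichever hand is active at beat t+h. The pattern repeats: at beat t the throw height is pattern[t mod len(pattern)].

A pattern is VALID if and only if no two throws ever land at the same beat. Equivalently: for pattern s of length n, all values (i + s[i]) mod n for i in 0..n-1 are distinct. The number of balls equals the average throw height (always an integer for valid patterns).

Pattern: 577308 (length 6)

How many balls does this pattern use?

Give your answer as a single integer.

Answer: 5

Derivation:
Pattern = [5, 7, 7, 3, 0, 8], length n = 6
  position 0: throw height = 5, running sum = 5
  position 1: throw height = 7, running sum = 12
  position 2: throw height = 7, running sum = 19
  position 3: throw height = 3, running sum = 22
  position 4: throw height = 0, running sum = 22
  position 5: throw height = 8, running sum = 30
Total sum = 30; balls = sum / n = 30 / 6 = 5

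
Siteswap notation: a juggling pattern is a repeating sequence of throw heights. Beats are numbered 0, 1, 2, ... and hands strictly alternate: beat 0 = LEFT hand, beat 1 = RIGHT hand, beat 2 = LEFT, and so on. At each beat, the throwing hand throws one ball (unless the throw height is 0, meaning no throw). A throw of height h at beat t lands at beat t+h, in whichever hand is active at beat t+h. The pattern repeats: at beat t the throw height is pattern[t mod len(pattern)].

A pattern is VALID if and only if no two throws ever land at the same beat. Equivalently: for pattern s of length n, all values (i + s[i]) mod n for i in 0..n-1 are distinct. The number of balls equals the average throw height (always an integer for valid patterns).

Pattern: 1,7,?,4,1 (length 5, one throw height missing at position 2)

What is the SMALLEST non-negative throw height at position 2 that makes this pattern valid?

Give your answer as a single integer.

Answer: 2

Derivation:
i=0: (0 + 1) mod 5 = 1
i=1: (1 + 7) mod 5 = 3
i=2: s[i]=? (unknown)
i=3: (3 + 4) mod 5 = 2
i=4: (4 + 1) mod 5 = 0
Known residues: [0, 1, 2, 3]; need a permutation of 0..4, so missing residue r = 4
Need (2 + s) mod 5 = 4; smallest s = (4 - 2) mod 5 = 2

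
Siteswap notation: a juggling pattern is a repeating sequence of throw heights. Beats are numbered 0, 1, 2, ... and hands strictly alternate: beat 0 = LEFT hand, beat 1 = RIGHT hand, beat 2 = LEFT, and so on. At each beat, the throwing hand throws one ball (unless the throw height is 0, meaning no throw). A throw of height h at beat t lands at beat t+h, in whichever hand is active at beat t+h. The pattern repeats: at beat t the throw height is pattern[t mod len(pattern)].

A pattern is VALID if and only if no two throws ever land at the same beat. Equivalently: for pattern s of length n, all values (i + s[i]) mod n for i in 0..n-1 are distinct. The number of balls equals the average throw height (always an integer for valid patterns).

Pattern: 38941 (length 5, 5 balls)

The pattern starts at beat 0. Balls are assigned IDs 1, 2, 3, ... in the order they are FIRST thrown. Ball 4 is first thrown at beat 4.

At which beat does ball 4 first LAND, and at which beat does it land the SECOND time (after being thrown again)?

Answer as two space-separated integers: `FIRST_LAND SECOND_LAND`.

Beat 0 (L): throw ball1 h=3 -> lands@3:R; in-air after throw: [b1@3:R]
Beat 1 (R): throw ball2 h=8 -> lands@9:R; in-air after throw: [b1@3:R b2@9:R]
Beat 2 (L): throw ball3 h=9 -> lands@11:R; in-air after throw: [b1@3:R b2@9:R b3@11:R]
Beat 3 (R): throw ball1 h=4 -> lands@7:R; in-air after throw: [b1@7:R b2@9:R b3@11:R]
Beat 4 (L): throw ball4 h=1 -> lands@5:R; in-air after throw: [b4@5:R b1@7:R b2@9:R b3@11:R]
Beat 5 (R): throw ball4 h=3 -> lands@8:L; in-air after throw: [b1@7:R b4@8:L b2@9:R b3@11:R]
Beat 6 (L): throw ball5 h=8 -> lands@14:L; in-air after throw: [b1@7:R b4@8:L b2@9:R b3@11:R b5@14:L]
Beat 7 (R): throw ball1 h=9 -> lands@16:L; in-air after throw: [b4@8:L b2@9:R b3@11:R b5@14:L b1@16:L]
Beat 8 (L): throw ball4 h=4 -> lands@12:L; in-air after throw: [b2@9:R b3@11:R b4@12:L b5@14:L b1@16:L]
Ball 4: thrown@4 h=1 -> first land @5; rethrown@5 h=3 -> second land @8

Answer: 5 8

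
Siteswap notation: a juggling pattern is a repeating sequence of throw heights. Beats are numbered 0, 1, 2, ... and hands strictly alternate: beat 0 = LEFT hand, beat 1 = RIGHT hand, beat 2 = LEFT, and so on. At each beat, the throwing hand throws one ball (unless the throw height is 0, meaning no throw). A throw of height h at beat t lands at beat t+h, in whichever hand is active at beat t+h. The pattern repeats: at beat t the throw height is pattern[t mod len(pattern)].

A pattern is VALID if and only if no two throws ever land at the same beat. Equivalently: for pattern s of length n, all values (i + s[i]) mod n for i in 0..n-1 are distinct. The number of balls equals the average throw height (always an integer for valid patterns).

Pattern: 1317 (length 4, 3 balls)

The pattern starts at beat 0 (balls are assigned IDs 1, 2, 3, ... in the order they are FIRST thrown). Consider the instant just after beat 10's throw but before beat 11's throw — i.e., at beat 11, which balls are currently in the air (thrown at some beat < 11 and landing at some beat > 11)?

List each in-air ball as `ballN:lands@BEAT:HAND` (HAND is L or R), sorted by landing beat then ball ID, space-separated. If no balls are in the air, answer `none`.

Beat 0 (L): throw ball1 h=1 -> lands@1:R; in-air after throw: [b1@1:R]
Beat 1 (R): throw ball1 h=3 -> lands@4:L; in-air after throw: [b1@4:L]
Beat 2 (L): throw ball2 h=1 -> lands@3:R; in-air after throw: [b2@3:R b1@4:L]
Beat 3 (R): throw ball2 h=7 -> lands@10:L; in-air after throw: [b1@4:L b2@10:L]
Beat 4 (L): throw ball1 h=1 -> lands@5:R; in-air after throw: [b1@5:R b2@10:L]
Beat 5 (R): throw ball1 h=3 -> lands@8:L; in-air after throw: [b1@8:L b2@10:L]
Beat 6 (L): throw ball3 h=1 -> lands@7:R; in-air after throw: [b3@7:R b1@8:L b2@10:L]
Beat 7 (R): throw ball3 h=7 -> lands@14:L; in-air after throw: [b1@8:L b2@10:L b3@14:L]
Beat 8 (L): throw ball1 h=1 -> lands@9:R; in-air after throw: [b1@9:R b2@10:L b3@14:L]
Beat 9 (R): throw ball1 h=3 -> lands@12:L; in-air after throw: [b2@10:L b1@12:L b3@14:L]
Beat 10 (L): throw ball2 h=1 -> lands@11:R; in-air after throw: [b2@11:R b1@12:L b3@14:L]
Beat 11 (R): throw ball2 h=7 -> lands@18:L; in-air after throw: [b1@12:L b3@14:L b2@18:L]

Answer: ball1:lands@12:L ball3:lands@14:L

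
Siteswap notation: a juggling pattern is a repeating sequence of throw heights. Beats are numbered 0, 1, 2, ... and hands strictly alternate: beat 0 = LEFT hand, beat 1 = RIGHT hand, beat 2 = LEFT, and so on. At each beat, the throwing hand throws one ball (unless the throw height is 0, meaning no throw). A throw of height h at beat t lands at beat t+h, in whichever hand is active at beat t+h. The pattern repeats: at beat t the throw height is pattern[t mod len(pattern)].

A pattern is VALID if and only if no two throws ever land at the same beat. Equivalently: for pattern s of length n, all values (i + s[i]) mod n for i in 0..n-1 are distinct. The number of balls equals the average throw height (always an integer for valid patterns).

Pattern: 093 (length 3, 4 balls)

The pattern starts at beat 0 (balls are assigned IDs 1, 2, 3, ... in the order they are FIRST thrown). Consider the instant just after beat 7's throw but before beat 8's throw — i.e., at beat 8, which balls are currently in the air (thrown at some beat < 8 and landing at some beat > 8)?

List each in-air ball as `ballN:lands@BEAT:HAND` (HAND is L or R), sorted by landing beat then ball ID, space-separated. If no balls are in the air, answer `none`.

Beat 1 (R): throw ball1 h=9 -> lands@10:L; in-air after throw: [b1@10:L]
Beat 2 (L): throw ball2 h=3 -> lands@5:R; in-air after throw: [b2@5:R b1@10:L]
Beat 4 (L): throw ball3 h=9 -> lands@13:R; in-air after throw: [b2@5:R b1@10:L b3@13:R]
Beat 5 (R): throw ball2 h=3 -> lands@8:L; in-air after throw: [b2@8:L b1@10:L b3@13:R]
Beat 7 (R): throw ball4 h=9 -> lands@16:L; in-air after throw: [b2@8:L b1@10:L b3@13:R b4@16:L]
Beat 8 (L): throw ball2 h=3 -> lands@11:R; in-air after throw: [b1@10:L b2@11:R b3@13:R b4@16:L]

Answer: ball1:lands@10:L ball3:lands@13:R ball4:lands@16:L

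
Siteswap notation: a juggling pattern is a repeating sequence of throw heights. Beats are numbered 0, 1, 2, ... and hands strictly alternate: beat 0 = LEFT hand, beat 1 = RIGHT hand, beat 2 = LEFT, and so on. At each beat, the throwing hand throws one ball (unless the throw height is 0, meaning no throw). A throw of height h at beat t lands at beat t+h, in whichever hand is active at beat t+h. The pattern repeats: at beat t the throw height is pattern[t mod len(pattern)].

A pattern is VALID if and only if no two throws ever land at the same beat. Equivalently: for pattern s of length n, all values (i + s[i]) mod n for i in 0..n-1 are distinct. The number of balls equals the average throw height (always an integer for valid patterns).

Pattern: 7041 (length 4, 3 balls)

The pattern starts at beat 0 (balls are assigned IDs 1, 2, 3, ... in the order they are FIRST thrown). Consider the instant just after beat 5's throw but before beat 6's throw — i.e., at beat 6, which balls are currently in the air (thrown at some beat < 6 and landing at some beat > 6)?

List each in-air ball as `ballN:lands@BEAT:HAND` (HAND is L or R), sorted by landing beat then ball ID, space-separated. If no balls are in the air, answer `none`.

Answer: ball1:lands@7:R ball3:lands@11:R

Derivation:
Beat 0 (L): throw ball1 h=7 -> lands@7:R; in-air after throw: [b1@7:R]
Beat 2 (L): throw ball2 h=4 -> lands@6:L; in-air after throw: [b2@6:L b1@7:R]
Beat 3 (R): throw ball3 h=1 -> lands@4:L; in-air after throw: [b3@4:L b2@6:L b1@7:R]
Beat 4 (L): throw ball3 h=7 -> lands@11:R; in-air after throw: [b2@6:L b1@7:R b3@11:R]
Beat 6 (L): throw ball2 h=4 -> lands@10:L; in-air after throw: [b1@7:R b2@10:L b3@11:R]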